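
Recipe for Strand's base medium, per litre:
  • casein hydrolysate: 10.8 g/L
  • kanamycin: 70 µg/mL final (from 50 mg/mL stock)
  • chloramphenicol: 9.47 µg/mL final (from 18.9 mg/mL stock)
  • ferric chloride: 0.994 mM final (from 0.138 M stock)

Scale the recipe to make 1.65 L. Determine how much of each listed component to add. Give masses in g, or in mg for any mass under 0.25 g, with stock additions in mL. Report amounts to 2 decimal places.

Working volume: 1.65 L.
casein hydrolysate: 10.8 g/L × 1.65 L = 17.82 g
kanamycin: dilute stock: 70 µg/mL × 1650 mL ÷ 50000 µg/mL = 2.31 mL
chloramphenicol: V = C2·V2/C1 = 9.47 µg/mL × 1650 mL ÷ 18900 µg/mL = 0.83 mL
ferric chloride: V = C2·V2/C1 = 0.994 mM × 1650 mL ÷ 138 mM = 11.88 mL

casein hydrolysate 17.82 g; kanamycin 2.31 mL; chloramphenicol 0.83 mL; ferric chloride 11.88 mL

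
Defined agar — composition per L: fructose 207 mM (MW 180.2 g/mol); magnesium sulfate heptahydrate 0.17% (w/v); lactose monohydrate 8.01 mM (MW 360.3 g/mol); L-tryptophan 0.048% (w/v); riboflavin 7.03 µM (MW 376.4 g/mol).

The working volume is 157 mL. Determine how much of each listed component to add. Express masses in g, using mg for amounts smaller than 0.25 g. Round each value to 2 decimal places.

fructose 5.86 g; magnesium sulfate heptahydrate 0.27 g; lactose monohydrate 0.45 g; L-tryptophan 75.36 mg; riboflavin 0.42 mg

Working volume: 157 mL = 0.157 L.
fructose: 207 mmol/L × 180.2 g/mol × 0.157 L ÷ 1000 = 5.86 g
magnesium sulfate heptahydrate: 0.17% w/v = 1.7 g/L → 1.7 × 0.157 L = 0.27 g
lactose monohydrate: 8.01 mmol/L × 360.3 g/mol × 0.157 L ÷ 1000 = 0.45 g
L-tryptophan: 0.048% w/v = 0.48 g/L → 0.48 × 0.157 L = 0.07536 g = 75.36 mg
riboflavin: 7.03 µmol/L × 376.4 g/mol × 0.157 L ÷ 1000 = 0.42 mg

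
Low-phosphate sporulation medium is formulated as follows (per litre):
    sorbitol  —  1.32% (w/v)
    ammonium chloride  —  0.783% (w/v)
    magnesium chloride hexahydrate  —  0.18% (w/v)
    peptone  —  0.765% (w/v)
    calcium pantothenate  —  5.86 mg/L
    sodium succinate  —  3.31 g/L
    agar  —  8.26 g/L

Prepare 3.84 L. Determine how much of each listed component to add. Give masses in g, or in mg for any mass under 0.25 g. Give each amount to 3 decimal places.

sorbitol 50.688 g; ammonium chloride 30.067 g; magnesium chloride hexahydrate 6.912 g; peptone 29.376 g; calcium pantothenate 22.502 mg; sodium succinate 12.710 g; agar 31.718 g

Working volume: 3.84 L.
sorbitol: 1.32% w/v = 13.2 g/L → 13.2 × 3.84 L = 50.688 g
ammonium chloride: 0.783% w/v = 7.83 g/L → 7.83 × 3.84 L = 30.067 g
magnesium chloride hexahydrate: 0.18 g per 100 mL × 3840 mL ÷ 100 = 6.912 g
peptone: 0.765 g per 100 mL × 3840 mL ÷ 100 = 29.376 g
calcium pantothenate: 5.86 mg/L × 3.84 L = 22.502 mg
sodium succinate: 3.31 g/L × 3.84 L = 12.710 g
agar: 8.26 g/L × 3.84 L = 31.718 g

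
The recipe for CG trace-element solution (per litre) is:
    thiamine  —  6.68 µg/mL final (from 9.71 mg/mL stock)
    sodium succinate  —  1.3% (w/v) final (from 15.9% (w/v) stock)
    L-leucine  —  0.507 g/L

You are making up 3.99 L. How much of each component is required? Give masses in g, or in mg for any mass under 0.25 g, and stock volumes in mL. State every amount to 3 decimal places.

thiamine 2.745 mL; sodium succinate 326.226 mL; L-leucine 2.023 g

Working volume: 3.99 L.
thiamine: V = C2·V2/C1 = 6.68 µg/mL × 3990 mL ÷ 9710 µg/mL = 2.745 mL
sodium succinate: dilute stock: 1.3% ÷ 15.9% × 3990 mL = 326.226 mL
L-leucine: 0.507 g/L × 3.99 L = 2.023 g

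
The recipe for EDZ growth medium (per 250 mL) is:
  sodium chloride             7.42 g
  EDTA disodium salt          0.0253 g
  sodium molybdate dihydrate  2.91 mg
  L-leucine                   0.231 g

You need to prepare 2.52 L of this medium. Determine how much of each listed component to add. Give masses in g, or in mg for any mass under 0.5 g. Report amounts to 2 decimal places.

sodium chloride 74.79 g; EDTA disodium salt 255.02 mg; sodium molybdate dihydrate 29.33 mg; L-leucine 2.33 g

Scale factor = 2520 mL / 250 mL = 10.08.
sodium chloride: 7.42 g × (2520 mL / 250 mL) = 74.79 g
EDTA disodium salt: 0.0253 g × (2520 mL / 250 mL) = 0.255024 g = 255.02 mg
sodium molybdate dihydrate: 2.91 mg × (2520 mL / 250 mL) = 29.33 mg
L-leucine: 0.231 g × (2520 mL / 250 mL) = 2.33 g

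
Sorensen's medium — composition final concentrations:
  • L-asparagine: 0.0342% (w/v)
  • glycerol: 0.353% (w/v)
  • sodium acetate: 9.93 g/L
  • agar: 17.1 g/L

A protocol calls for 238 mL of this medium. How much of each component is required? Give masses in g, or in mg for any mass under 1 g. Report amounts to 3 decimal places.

Working volume: 238 mL = 0.238 L.
L-asparagine: 0.0342 g per 100 mL × 238 mL ÷ 100 = 0.081396 g = 81.396 mg
glycerol: 0.353 g per 100 mL × 238 mL ÷ 100 = 0.84014 g = 840.140 mg
sodium acetate: 9.93 g/L × 0.238 L = 2.363 g
agar: 17.1 g/L × 0.238 L = 4.070 g

L-asparagine 81.396 mg; glycerol 840.140 mg; sodium acetate 2.363 g; agar 4.070 g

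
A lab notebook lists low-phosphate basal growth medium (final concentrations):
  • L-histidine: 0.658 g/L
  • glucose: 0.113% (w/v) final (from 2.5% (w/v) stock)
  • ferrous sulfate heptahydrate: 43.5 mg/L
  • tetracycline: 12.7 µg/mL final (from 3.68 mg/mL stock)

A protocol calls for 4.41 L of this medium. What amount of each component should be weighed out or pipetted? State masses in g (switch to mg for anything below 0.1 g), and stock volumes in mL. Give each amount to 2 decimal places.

Scale factor relative to 1 L: 4.41.
L-histidine: 0.658 g/L × 4.41 L = 2.90 g
glucose: V = C2·V2/C1 = 0.113% ÷ 2.5% × 4410 mL = 199.33 mL
ferrous sulfate heptahydrate: 43.5 mg/L × 4.41 L = 191.835 mg = 0.19 g
tetracycline: V = C2·V2/C1 = 12.7 µg/mL × 4410 mL ÷ 3680 µg/mL = 15.22 mL

L-histidine 2.90 g; glucose 199.33 mL; ferrous sulfate heptahydrate 0.19 g; tetracycline 15.22 mL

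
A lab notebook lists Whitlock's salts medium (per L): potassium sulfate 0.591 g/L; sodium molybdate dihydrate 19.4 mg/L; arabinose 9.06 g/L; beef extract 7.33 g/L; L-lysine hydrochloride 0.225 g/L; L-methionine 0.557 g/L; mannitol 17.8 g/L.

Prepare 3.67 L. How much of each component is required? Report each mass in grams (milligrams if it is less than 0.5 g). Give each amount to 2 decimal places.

Working volume: 3.67 L.
potassium sulfate: 0.591 g/L × 3.67 L = 2.17 g
sodium molybdate dihydrate: 19.4 mg/L × 3.67 L = 71.20 mg
arabinose: 9.06 g/L × 3.67 L = 33.25 g
beef extract: 7.33 g/L × 3.67 L = 26.90 g
L-lysine hydrochloride: 0.225 g/L × 3.67 L = 0.83 g
L-methionine: 0.557 g/L × 3.67 L = 2.04 g
mannitol: 17.8 g/L × 3.67 L = 65.33 g

potassium sulfate 2.17 g; sodium molybdate dihydrate 71.20 mg; arabinose 33.25 g; beef extract 26.90 g; L-lysine hydrochloride 0.83 g; L-methionine 2.04 g; mannitol 65.33 g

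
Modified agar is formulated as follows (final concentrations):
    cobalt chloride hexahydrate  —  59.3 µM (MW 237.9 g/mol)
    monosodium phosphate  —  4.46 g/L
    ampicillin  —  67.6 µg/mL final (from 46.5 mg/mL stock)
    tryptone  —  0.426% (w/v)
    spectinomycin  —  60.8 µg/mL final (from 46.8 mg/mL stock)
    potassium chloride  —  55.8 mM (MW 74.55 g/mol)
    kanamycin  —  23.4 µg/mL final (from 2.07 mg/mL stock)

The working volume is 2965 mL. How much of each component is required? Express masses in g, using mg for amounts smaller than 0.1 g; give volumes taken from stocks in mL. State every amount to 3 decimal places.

cobalt chloride hexahydrate 41.829 mg; monosodium phosphate 13.224 g; ampicillin 4.310 mL; tryptone 12.631 g; spectinomycin 3.852 mL; potassium chloride 12.334 g; kanamycin 33.517 mL

Working volume: 2965 mL = 2.965 L.
cobalt chloride hexahydrate: 59.3 µmol/L × 237.9 g/mol × 2.965 L ÷ 1000 = 41.829 mg
monosodium phosphate: 4.46 g/L × 2.965 L = 13.224 g
ampicillin: C1V1 = C2V2 → 67.6 µg/mL × 2965 mL ÷ 46500 µg/mL = 4.310 mL
tryptone: 0.426% w/v = 4.26 g/L → 4.26 × 2.965 L = 12.631 g
spectinomycin: V = C2·V2/C1 = 60.8 µg/mL × 2965 mL ÷ 46800 µg/mL = 3.852 mL
potassium chloride: 55.8 mmol/L × 74.55 g/mol × 2.965 L ÷ 1000 = 12.334 g
kanamycin: V = C2·V2/C1 = 23.4 µg/mL × 2965 mL ÷ 2070 µg/mL = 33.517 mL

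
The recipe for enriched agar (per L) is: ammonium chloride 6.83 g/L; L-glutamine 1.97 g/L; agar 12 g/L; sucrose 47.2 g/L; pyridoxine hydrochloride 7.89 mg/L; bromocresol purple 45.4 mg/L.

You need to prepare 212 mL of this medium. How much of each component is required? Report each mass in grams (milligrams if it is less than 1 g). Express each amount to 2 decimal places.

Target volume = 212 mL = 0.212 L.
ammonium chloride: 6.83 g/L × 0.212 L = 1.45 g
L-glutamine: 1.97 g/L × 0.212 L = 0.41764 g = 417.64 mg
agar: 12 g/L × 0.212 L = 2.54 g
sucrose: 47.2 g/L × 0.212 L = 10.01 g
pyridoxine hydrochloride: 7.89 mg/L × 0.212 L = 1.67 mg
bromocresol purple: 45.4 mg/L × 0.212 L = 9.62 mg

ammonium chloride 1.45 g; L-glutamine 417.64 mg; agar 2.54 g; sucrose 10.01 g; pyridoxine hydrochloride 1.67 mg; bromocresol purple 9.62 mg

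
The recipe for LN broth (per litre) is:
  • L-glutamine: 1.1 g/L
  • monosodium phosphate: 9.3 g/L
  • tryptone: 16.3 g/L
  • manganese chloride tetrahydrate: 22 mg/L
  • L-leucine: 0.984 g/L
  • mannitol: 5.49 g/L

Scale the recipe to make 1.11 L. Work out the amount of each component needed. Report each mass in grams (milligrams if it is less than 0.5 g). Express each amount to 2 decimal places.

Scale factor relative to 1 L: 1.11.
L-glutamine: 1.1 g/L × 1.11 L = 1.22 g
monosodium phosphate: 9.3 g/L × 1.11 L = 10.32 g
tryptone: 16.3 g/L × 1.11 L = 18.09 g
manganese chloride tetrahydrate: 22 mg/L × 1.11 L = 24.42 mg
L-leucine: 0.984 g/L × 1.11 L = 1.09 g
mannitol: 5.49 g/L × 1.11 L = 6.09 g

L-glutamine 1.22 g; monosodium phosphate 10.32 g; tryptone 18.09 g; manganese chloride tetrahydrate 24.42 mg; L-leucine 1.09 g; mannitol 6.09 g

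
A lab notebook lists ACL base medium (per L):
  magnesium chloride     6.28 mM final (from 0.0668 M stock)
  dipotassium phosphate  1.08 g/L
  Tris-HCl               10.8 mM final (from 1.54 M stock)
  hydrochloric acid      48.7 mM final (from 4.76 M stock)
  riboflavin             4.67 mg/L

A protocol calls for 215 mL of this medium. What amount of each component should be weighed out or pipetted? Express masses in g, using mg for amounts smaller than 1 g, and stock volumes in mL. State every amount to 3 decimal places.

magnesium chloride 20.213 mL; dipotassium phosphate 232.200 mg; Tris-HCl 1.508 mL; hydrochloric acid 2.200 mL; riboflavin 1.004 mg

Target volume = 215 mL = 0.215 L.
magnesium chloride: V = C2·V2/C1 = 6.28 mM × 215 mL ÷ 66.8 mM = 20.213 mL
dipotassium phosphate: 1.08 g/L × 0.215 L = 0.2322 g = 232.200 mg
Tris-HCl: dilute stock: 10.8 mM × 215 mL ÷ 1540 mM = 1.508 mL
hydrochloric acid: V = C2·V2/C1 = 48.7 mM × 215 mL ÷ 4760 mM = 2.200 mL
riboflavin: 4.67 mg/L × 0.215 L = 1.004 mg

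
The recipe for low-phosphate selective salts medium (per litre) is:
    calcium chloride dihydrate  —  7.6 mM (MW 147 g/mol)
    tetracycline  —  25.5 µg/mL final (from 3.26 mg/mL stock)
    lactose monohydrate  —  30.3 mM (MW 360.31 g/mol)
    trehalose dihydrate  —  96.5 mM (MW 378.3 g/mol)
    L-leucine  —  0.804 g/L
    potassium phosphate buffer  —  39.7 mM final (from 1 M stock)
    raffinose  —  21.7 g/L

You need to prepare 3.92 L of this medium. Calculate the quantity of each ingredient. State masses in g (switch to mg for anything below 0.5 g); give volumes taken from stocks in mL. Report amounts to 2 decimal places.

Working volume: 3.92 L.
calcium chloride dihydrate: 7.6 mmol/L × 147 g/mol × 3.92 L ÷ 1000 = 4.38 g
tetracycline: V = C2·V2/C1 = 25.5 µg/mL × 3920 mL ÷ 3260 µg/mL = 30.66 mL
lactose monohydrate: 30.3 mmol/L × 360.31 g/mol × 3.92 L ÷ 1000 = 42.80 g
trehalose dihydrate: 96.5 mmol/L × 378.3 g/mol × 3.92 L ÷ 1000 = 143.10 g
L-leucine: 0.804 g/L × 3.92 L = 3.15 g
potassium phosphate buffer: V = C2·V2/C1 = 39.7 mM × 3920 mL ÷ 1000 mM = 155.62 mL
raffinose: 21.7 g/L × 3.92 L = 85.06 g

calcium chloride dihydrate 4.38 g; tetracycline 30.66 mL; lactose monohydrate 42.80 g; trehalose dihydrate 143.10 g; L-leucine 3.15 g; potassium phosphate buffer 155.62 mL; raffinose 85.06 g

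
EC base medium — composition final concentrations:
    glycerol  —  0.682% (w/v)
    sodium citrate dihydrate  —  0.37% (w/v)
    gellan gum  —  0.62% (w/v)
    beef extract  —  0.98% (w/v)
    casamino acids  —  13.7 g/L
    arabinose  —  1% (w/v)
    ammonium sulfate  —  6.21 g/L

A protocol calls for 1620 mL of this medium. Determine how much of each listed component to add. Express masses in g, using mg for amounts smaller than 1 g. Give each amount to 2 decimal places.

Working volume: 1620 mL = 1.62 L.
glycerol: 0.682% w/v = 6.82 g/L → 6.82 × 1.62 L = 11.05 g
sodium citrate dihydrate: 0.37 g per 100 mL × 1620 mL ÷ 100 = 5.99 g
gellan gum: 0.62% w/v = 6.2 g/L → 6.2 × 1.62 L = 10.04 g
beef extract: 0.98% w/v = 9.8 g/L → 9.8 × 1.62 L = 15.88 g
casamino acids: 13.7 g/L × 1.62 L = 22.19 g
arabinose: 1% w/v = 10 g/L → 10 × 1.62 L = 16.20 g
ammonium sulfate: 6.21 g/L × 1.62 L = 10.06 g

glycerol 11.05 g; sodium citrate dihydrate 5.99 g; gellan gum 10.04 g; beef extract 15.88 g; casamino acids 22.19 g; arabinose 16.20 g; ammonium sulfate 10.06 g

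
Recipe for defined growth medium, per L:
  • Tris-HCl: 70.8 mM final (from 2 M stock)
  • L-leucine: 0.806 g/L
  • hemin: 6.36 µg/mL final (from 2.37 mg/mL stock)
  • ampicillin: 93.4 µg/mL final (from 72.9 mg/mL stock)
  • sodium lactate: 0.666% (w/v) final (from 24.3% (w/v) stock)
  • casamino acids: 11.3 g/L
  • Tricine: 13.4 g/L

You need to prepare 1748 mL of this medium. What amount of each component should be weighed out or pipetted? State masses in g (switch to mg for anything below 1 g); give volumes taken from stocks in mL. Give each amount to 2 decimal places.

Tris-HCl 61.88 mL; L-leucine 1.41 g; hemin 4.69 mL; ampicillin 2.24 mL; sodium lactate 47.91 mL; casamino acids 19.75 g; Tricine 23.42 g

Working volume: 1748 mL = 1.748 L.
Tris-HCl: dilute stock: 70.8 mM × 1748 mL ÷ 2000 mM = 61.88 mL
L-leucine: 0.806 g/L × 1.748 L = 1.41 g
hemin: V = C2·V2/C1 = 6.36 µg/mL × 1748 mL ÷ 2370 µg/mL = 4.69 mL
ampicillin: C1V1 = C2V2 → 93.4 µg/mL × 1748 mL ÷ 72900 µg/mL = 2.24 mL
sodium lactate: V = C2·V2/C1 = 0.666% ÷ 24.3% × 1748 mL = 47.91 mL
casamino acids: 11.3 g/L × 1.748 L = 19.75 g
Tricine: 13.4 g/L × 1.748 L = 23.42 g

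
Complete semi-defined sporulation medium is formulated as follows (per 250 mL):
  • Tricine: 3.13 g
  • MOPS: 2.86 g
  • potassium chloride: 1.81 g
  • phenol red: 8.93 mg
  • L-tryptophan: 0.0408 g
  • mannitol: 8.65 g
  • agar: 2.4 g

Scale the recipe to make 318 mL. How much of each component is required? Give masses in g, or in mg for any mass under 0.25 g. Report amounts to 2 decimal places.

Ratio of target to recipe volume: 318 / 250 = 1.272.
Tricine: 3.13 g × (318 mL / 250 mL) = 3.98 g
MOPS: 2.86 g × (318 mL / 250 mL) = 3.64 g
potassium chloride: 1.81 g × (318 mL / 250 mL) = 2.30 g
phenol red: 8.93 mg × (318 mL / 250 mL) = 11.36 mg
L-tryptophan: 0.0408 g × (318 mL / 250 mL) = 0.0518976 g = 51.90 mg
mannitol: 8.65 g × (318 mL / 250 mL) = 11.00 g
agar: 2.4 g × (318 mL / 250 mL) = 3.05 g

Tricine 3.98 g; MOPS 3.64 g; potassium chloride 2.30 g; phenol red 11.36 mg; L-tryptophan 51.90 mg; mannitol 11.00 g; agar 3.05 g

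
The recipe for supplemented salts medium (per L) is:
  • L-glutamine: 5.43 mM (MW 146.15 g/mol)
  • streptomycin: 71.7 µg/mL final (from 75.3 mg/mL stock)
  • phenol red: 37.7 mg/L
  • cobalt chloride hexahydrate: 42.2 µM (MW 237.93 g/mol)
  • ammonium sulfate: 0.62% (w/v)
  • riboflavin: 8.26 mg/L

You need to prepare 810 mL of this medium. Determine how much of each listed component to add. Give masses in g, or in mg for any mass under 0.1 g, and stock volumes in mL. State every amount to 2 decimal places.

L-glutamine 0.64 g; streptomycin 0.77 mL; phenol red 30.54 mg; cobalt chloride hexahydrate 8.13 mg; ammonium sulfate 5.02 g; riboflavin 6.69 mg

Scale factor relative to 1 L: 0.81.
L-glutamine: 5.43 mmol/L × 146.15 g/mol × 0.81 L ÷ 1000 = 0.64 g
streptomycin: C1V1 = C2V2 → 71.7 µg/mL × 810 mL ÷ 75300 µg/mL = 0.77 mL
phenol red: 37.7 mg/L × 0.81 L = 30.54 mg
cobalt chloride hexahydrate: 42.2 µmol/L × 237.93 g/mol × 0.81 L ÷ 1000 = 8.13 mg
ammonium sulfate: 0.62 g per 100 mL × 810 mL ÷ 100 = 5.02 g
riboflavin: 8.26 mg/L × 0.81 L = 6.69 mg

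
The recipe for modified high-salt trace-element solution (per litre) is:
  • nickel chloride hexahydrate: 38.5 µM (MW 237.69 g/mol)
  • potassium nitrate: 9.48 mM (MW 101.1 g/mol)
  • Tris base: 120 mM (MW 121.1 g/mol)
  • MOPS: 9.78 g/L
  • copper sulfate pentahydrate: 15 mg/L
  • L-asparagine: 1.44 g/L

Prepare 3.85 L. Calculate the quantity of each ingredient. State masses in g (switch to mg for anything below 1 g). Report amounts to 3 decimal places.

nickel chloride hexahydrate 35.232 mg; potassium nitrate 3.690 g; Tris base 55.948 g; MOPS 37.653 g; copper sulfate pentahydrate 57.750 mg; L-asparagine 5.544 g

Scale factor relative to 1 L: 3.85.
nickel chloride hexahydrate: 38.5 µmol/L × 237.69 g/mol × 3.85 L ÷ 1000 = 35.232 mg
potassium nitrate: 9.48 mmol/L × 101.1 g/mol × 3.85 L ÷ 1000 = 3.690 g
Tris base: 120 mmol/L × 121.1 g/mol × 3.85 L ÷ 1000 = 55.948 g
MOPS: 9.78 g/L × 3.85 L = 37.653 g
copper sulfate pentahydrate: 15 mg/L × 3.85 L = 57.750 mg
L-asparagine: 1.44 g/L × 3.85 L = 5.544 g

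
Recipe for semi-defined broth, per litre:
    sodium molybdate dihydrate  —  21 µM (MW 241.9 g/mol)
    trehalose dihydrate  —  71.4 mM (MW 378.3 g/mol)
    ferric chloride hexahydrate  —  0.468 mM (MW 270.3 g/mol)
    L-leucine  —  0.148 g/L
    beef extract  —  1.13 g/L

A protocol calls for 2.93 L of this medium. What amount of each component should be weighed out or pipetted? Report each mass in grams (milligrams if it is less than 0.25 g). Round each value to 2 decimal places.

sodium molybdate dihydrate 14.88 mg; trehalose dihydrate 79.14 g; ferric chloride hexahydrate 0.37 g; L-leucine 0.43 g; beef extract 3.31 g

Scale factor relative to 1 L: 2.93.
sodium molybdate dihydrate: 21 µmol/L × 241.9 g/mol × 2.93 L ÷ 1000 = 14.88 mg
trehalose dihydrate: 71.4 mmol/L × 378.3 g/mol × 2.93 L ÷ 1000 = 79.14 g
ferric chloride hexahydrate: 0.468 mmol/L × 270.3 g/mol × 2.93 L ÷ 1000 = 0.37 g
L-leucine: 0.148 g/L × 2.93 L = 0.43 g
beef extract: 1.13 g/L × 2.93 L = 3.31 g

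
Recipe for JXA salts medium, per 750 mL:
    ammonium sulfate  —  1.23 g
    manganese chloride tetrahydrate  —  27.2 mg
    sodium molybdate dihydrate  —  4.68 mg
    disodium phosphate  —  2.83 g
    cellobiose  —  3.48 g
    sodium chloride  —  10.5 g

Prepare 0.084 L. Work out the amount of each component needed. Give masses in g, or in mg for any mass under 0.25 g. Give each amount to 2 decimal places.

ammonium sulfate 137.76 mg; manganese chloride tetrahydrate 3.05 mg; sodium molybdate dihydrate 0.52 mg; disodium phosphate 0.32 g; cellobiose 0.39 g; sodium chloride 1.18 g

Scale factor = 84 mL / 750 mL = 0.112.
ammonium sulfate: 1.23 g × (84 mL / 750 mL) = 0.13776 g = 137.76 mg
manganese chloride tetrahydrate: 27.2 mg × (84 mL / 750 mL) = 3.05 mg
sodium molybdate dihydrate: 4.68 mg × (84 mL / 750 mL) = 0.52 mg
disodium phosphate: 2.83 g × (84 mL / 750 mL) = 0.32 g
cellobiose: 3.48 g × (84 mL / 750 mL) = 0.39 g
sodium chloride: 10.5 g × (84 mL / 750 mL) = 1.18 g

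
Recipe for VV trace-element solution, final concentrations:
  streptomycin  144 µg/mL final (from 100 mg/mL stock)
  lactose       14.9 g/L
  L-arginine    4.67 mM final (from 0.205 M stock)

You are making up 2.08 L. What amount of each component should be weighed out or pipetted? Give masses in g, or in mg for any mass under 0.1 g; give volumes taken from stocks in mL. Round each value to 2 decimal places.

streptomycin 3.00 mL; lactose 30.99 g; L-arginine 47.38 mL

Working volume: 2.08 L.
streptomycin: dilute stock: 144 µg/mL × 2080 mL ÷ 100000 µg/mL = 3.00 mL
lactose: 14.9 g/L × 2.08 L = 30.99 g
L-arginine: dilute stock: 4.67 mM × 2080 mL ÷ 205 mM = 47.38 mL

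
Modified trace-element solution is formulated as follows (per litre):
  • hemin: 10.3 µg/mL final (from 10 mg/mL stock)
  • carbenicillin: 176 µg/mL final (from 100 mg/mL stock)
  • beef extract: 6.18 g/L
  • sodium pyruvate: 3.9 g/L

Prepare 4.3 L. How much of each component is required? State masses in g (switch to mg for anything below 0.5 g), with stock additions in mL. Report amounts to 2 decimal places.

hemin 4.43 mL; carbenicillin 7.57 mL; beef extract 26.57 g; sodium pyruvate 16.77 g

Working volume: 4.3 L.
hemin: dilute stock: 10.3 µg/mL × 4300 mL ÷ 10000 µg/mL = 4.43 mL
carbenicillin: V = C2·V2/C1 = 176 µg/mL × 4300 mL ÷ 100000 µg/mL = 7.57 mL
beef extract: 6.18 g/L × 4.3 L = 26.57 g
sodium pyruvate: 3.9 g/L × 4.3 L = 16.77 g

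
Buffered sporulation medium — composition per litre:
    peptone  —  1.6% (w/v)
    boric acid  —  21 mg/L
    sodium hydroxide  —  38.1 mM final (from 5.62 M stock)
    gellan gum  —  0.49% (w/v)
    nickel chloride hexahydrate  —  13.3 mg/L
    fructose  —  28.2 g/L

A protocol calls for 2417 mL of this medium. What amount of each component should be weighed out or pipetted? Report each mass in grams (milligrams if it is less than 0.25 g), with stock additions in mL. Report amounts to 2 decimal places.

Target volume = 2417 mL = 2.417 L.
peptone: 1.6% w/v = 16 g/L → 16 × 2.417 L = 38.67 g
boric acid: 21 mg/L × 2.417 L = 50.76 mg
sodium hydroxide: dilute stock: 38.1 mM × 2417 mL ÷ 5620 mM = 16.39 mL
gellan gum: 0.49 g per 100 mL × 2417 mL ÷ 100 = 11.84 g
nickel chloride hexahydrate: 13.3 mg/L × 2.417 L = 32.15 mg
fructose: 28.2 g/L × 2.417 L = 68.16 g

peptone 38.67 g; boric acid 50.76 mg; sodium hydroxide 16.39 mL; gellan gum 11.84 g; nickel chloride hexahydrate 32.15 mg; fructose 68.16 g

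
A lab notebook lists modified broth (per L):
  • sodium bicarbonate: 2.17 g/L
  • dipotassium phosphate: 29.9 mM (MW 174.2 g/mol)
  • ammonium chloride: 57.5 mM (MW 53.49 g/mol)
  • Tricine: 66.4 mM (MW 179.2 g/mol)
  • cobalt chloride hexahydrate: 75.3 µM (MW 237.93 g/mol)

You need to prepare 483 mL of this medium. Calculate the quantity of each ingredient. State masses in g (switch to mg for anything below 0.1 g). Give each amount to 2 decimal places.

sodium bicarbonate 1.05 g; dipotassium phosphate 2.52 g; ammonium chloride 1.49 g; Tricine 5.75 g; cobalt chloride hexahydrate 8.65 mg

Target volume = 483 mL = 0.483 L.
sodium bicarbonate: 2.17 g/L × 0.483 L = 1.05 g
dipotassium phosphate: 29.9 mmol/L × 174.2 g/mol × 0.483 L ÷ 1000 = 2.52 g
ammonium chloride: 57.5 mmol/L × 53.49 g/mol × 0.483 L ÷ 1000 = 1.49 g
Tricine: 66.4 mmol/L × 179.2 g/mol × 0.483 L ÷ 1000 = 5.75 g
cobalt chloride hexahydrate: 75.3 µmol/L × 237.93 g/mol × 0.483 L ÷ 1000 = 8.65 mg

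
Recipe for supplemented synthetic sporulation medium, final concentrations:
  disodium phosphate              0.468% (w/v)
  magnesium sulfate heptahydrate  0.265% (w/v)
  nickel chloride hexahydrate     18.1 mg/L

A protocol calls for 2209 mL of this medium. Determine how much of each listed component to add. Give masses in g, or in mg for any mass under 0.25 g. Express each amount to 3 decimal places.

Working volume: 2209 mL = 2.209 L.
disodium phosphate: 0.468 g per 100 mL × 2209 mL ÷ 100 = 10.338 g
magnesium sulfate heptahydrate: 0.265 g per 100 mL × 2209 mL ÷ 100 = 5.854 g
nickel chloride hexahydrate: 18.1 mg/L × 2.209 L = 39.983 mg

disodium phosphate 10.338 g; magnesium sulfate heptahydrate 5.854 g; nickel chloride hexahydrate 39.983 mg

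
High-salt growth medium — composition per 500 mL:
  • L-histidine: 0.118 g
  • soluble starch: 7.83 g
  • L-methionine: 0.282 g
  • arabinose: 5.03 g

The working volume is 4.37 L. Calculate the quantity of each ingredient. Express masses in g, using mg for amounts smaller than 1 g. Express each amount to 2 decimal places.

Ratio of target to recipe volume: 4370 / 500 = 8.74.
L-histidine: 0.118 g × (4370 mL / 500 mL) = 1.03 g
soluble starch: 7.83 g × (4370 mL / 500 mL) = 68.43 g
L-methionine: 0.282 g × (4370 mL / 500 mL) = 2.46 g
arabinose: 5.03 g × (4370 mL / 500 mL) = 43.96 g

L-histidine 1.03 g; soluble starch 68.43 g; L-methionine 2.46 g; arabinose 43.96 g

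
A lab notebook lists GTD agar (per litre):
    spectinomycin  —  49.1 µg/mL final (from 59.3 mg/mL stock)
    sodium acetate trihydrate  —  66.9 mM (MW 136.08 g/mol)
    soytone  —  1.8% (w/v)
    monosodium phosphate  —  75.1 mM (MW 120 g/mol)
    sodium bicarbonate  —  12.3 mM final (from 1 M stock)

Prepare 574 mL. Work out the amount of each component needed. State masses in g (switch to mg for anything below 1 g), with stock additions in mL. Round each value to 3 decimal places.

spectinomycin 0.475 mL; sodium acetate trihydrate 5.226 g; soytone 10.332 g; monosodium phosphate 5.173 g; sodium bicarbonate 7.060 mL

Target volume = 574 mL = 0.574 L.
spectinomycin: dilute stock: 49.1 µg/mL × 574 mL ÷ 59300 µg/mL = 0.475 mL
sodium acetate trihydrate: 66.9 mmol/L × 136.08 g/mol × 0.574 L ÷ 1000 = 5.226 g
soytone: 1.8 g per 100 mL × 574 mL ÷ 100 = 10.332 g
monosodium phosphate: 75.1 mmol/L × 120 g/mol × 0.574 L ÷ 1000 = 5.173 g
sodium bicarbonate: C1V1 = C2V2 → 12.3 mM × 574 mL ÷ 1000 mM = 7.060 mL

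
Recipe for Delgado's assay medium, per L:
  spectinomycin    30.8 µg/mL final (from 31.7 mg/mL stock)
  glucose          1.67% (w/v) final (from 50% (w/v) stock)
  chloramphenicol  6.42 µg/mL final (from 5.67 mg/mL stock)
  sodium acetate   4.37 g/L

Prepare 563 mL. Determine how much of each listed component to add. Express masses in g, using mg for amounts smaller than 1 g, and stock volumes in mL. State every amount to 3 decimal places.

spectinomycin 0.547 mL; glucose 18.804 mL; chloramphenicol 0.637 mL; sodium acetate 2.460 g

Scale factor relative to 1 L: 0.563.
spectinomycin: V = C2·V2/C1 = 30.8 µg/mL × 563 mL ÷ 31700 µg/mL = 0.547 mL
glucose: V = C2·V2/C1 = 1.67% ÷ 50% × 563 mL = 18.804 mL
chloramphenicol: V = C2·V2/C1 = 6.42 µg/mL × 563 mL ÷ 5670 µg/mL = 0.637 mL
sodium acetate: 4.37 g/L × 0.563 L = 2.460 g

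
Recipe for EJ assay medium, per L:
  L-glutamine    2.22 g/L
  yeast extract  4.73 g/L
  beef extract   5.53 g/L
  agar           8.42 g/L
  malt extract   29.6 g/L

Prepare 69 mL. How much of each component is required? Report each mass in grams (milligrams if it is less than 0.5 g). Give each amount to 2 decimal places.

L-glutamine 153.18 mg; yeast extract 326.37 mg; beef extract 381.57 mg; agar 0.58 g; malt extract 2.04 g

Target volume = 69 mL = 0.069 L.
L-glutamine: 2.22 g/L × 0.069 L = 0.15318 g = 153.18 mg
yeast extract: 4.73 g/L × 0.069 L = 0.32637 g = 326.37 mg
beef extract: 5.53 g/L × 0.069 L = 0.38157 g = 381.57 mg
agar: 8.42 g/L × 0.069 L = 0.58 g
malt extract: 29.6 g/L × 0.069 L = 2.04 g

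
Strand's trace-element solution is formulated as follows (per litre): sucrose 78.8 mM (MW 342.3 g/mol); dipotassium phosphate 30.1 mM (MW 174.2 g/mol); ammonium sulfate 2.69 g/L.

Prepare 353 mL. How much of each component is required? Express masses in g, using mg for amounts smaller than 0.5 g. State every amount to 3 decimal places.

sucrose 9.522 g; dipotassium phosphate 1.851 g; ammonium sulfate 0.950 g

Working volume: 353 mL = 0.353 L.
sucrose: 78.8 mmol/L × 342.3 g/mol × 0.353 L ÷ 1000 = 9.522 g
dipotassium phosphate: 30.1 mmol/L × 174.2 g/mol × 0.353 L ÷ 1000 = 1.851 g
ammonium sulfate: 2.69 g/L × 0.353 L = 0.950 g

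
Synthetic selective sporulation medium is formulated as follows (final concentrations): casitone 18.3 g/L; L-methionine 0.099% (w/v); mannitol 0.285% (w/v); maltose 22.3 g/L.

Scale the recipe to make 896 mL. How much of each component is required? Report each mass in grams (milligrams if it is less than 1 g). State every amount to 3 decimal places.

casitone 16.397 g; L-methionine 887.040 mg; mannitol 2.554 g; maltose 19.981 g

Scale factor relative to 1 L: 0.896.
casitone: 18.3 g/L × 0.896 L = 16.397 g
L-methionine: 0.099% w/v = 0.99 g/L → 0.99 × 0.896 L = 0.88704 g = 887.040 mg
mannitol: 0.285% w/v = 2.85 g/L → 2.85 × 0.896 L = 2.554 g
maltose: 22.3 g/L × 0.896 L = 19.981 g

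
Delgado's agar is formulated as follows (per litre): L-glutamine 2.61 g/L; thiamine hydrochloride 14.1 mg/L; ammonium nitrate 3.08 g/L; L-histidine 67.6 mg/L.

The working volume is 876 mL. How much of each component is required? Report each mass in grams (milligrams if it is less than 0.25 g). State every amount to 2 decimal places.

L-glutamine 2.29 g; thiamine hydrochloride 12.35 mg; ammonium nitrate 2.70 g; L-histidine 59.22 mg

Target volume = 876 mL = 0.876 L.
L-glutamine: 2.61 g/L × 0.876 L = 2.29 g
thiamine hydrochloride: 14.1 mg/L × 0.876 L = 12.35 mg
ammonium nitrate: 3.08 g/L × 0.876 L = 2.70 g
L-histidine: 67.6 mg/L × 0.876 L = 59.22 mg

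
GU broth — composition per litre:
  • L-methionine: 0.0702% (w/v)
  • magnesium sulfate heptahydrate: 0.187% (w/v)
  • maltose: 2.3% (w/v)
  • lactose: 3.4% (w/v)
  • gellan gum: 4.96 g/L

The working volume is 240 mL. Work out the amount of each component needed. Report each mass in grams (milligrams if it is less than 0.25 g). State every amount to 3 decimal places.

Working volume: 240 mL = 0.24 L.
L-methionine: 0.0702% w/v = 0.702 g/L → 0.702 × 0.24 L = 0.16848 g = 168.480 mg
magnesium sulfate heptahydrate: 0.187 g per 100 mL × 240 mL ÷ 100 = 0.449 g
maltose: 2.3 g per 100 mL × 240 mL ÷ 100 = 5.520 g
lactose: 3.4 g per 100 mL × 240 mL ÷ 100 = 8.160 g
gellan gum: 4.96 g/L × 0.24 L = 1.190 g

L-methionine 168.480 mg; magnesium sulfate heptahydrate 0.449 g; maltose 5.520 g; lactose 8.160 g; gellan gum 1.190 g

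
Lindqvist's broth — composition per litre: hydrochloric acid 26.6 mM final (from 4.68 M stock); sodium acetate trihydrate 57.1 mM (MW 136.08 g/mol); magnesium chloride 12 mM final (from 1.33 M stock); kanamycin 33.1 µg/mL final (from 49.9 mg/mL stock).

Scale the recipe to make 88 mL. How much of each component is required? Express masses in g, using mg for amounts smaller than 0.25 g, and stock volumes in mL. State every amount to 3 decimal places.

hydrochloric acid 0.500 mL; sodium acetate trihydrate 0.684 g; magnesium chloride 0.794 mL; kanamycin 0.058 mL

Working volume: 88 mL = 0.088 L.
hydrochloric acid: V = C2·V2/C1 = 26.6 mM × 88 mL ÷ 4680 mM = 0.500 mL
sodium acetate trihydrate: 57.1 mmol/L × 136.08 g/mol × 0.088 L ÷ 1000 = 0.684 g
magnesium chloride: C1V1 = C2V2 → 12 mM × 88 mL ÷ 1330 mM = 0.794 mL
kanamycin: dilute stock: 33.1 µg/mL × 88 mL ÷ 49900 µg/mL = 0.058 mL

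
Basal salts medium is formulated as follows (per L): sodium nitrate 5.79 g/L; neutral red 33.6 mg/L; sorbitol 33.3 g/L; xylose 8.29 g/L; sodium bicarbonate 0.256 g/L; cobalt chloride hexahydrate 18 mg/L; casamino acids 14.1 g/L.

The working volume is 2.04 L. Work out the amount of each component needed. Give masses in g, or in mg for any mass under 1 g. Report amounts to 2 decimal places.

sodium nitrate 11.81 g; neutral red 68.54 mg; sorbitol 67.93 g; xylose 16.91 g; sodium bicarbonate 522.24 mg; cobalt chloride hexahydrate 36.72 mg; casamino acids 28.76 g

Working volume: 2.04 L.
sodium nitrate: 5.79 g/L × 2.04 L = 11.81 g
neutral red: 33.6 mg/L × 2.04 L = 68.54 mg
sorbitol: 33.3 g/L × 2.04 L = 67.93 g
xylose: 8.29 g/L × 2.04 L = 16.91 g
sodium bicarbonate: 0.256 g/L × 2.04 L = 0.52224 g = 522.24 mg
cobalt chloride hexahydrate: 18 mg/L × 2.04 L = 36.72 mg
casamino acids: 14.1 g/L × 2.04 L = 28.76 g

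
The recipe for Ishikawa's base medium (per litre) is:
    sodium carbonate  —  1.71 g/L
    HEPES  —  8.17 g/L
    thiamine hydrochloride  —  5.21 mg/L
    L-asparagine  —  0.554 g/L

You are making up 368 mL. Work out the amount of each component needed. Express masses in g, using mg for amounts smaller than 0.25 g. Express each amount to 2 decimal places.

Working volume: 368 mL = 0.368 L.
sodium carbonate: 1.71 g/L × 0.368 L = 0.63 g
HEPES: 8.17 g/L × 0.368 L = 3.01 g
thiamine hydrochloride: 5.21 mg/L × 0.368 L = 1.92 mg
L-asparagine: 0.554 g/L × 0.368 L = 0.203872 g = 203.87 mg

sodium carbonate 0.63 g; HEPES 3.01 g; thiamine hydrochloride 1.92 mg; L-asparagine 203.87 mg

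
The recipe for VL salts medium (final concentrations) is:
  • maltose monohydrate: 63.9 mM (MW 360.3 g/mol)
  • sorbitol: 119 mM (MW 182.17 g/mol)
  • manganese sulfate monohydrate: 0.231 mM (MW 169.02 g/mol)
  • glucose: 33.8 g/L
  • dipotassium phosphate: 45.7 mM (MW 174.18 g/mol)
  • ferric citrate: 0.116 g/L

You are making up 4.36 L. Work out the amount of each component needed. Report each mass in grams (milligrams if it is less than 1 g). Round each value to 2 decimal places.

maltose monohydrate 100.38 g; sorbitol 94.52 g; manganese sulfate monohydrate 170.23 mg; glucose 147.37 g; dipotassium phosphate 34.71 g; ferric citrate 505.76 mg

Working volume: 4.36 L.
maltose monohydrate: 63.9 mmol/L × 360.3 g/mol × 4.36 L ÷ 1000 = 100.38 g
sorbitol: 119 mmol/L × 182.17 g/mol × 4.36 L ÷ 1000 = 94.52 g
manganese sulfate monohydrate: 0.231 mmol/L × 169.02 mg/mmol × 4.36 L = 170.23 mg
glucose: 33.8 g/L × 4.36 L = 147.37 g
dipotassium phosphate: 45.7 mmol/L × 174.18 g/mol × 4.36 L ÷ 1000 = 34.71 g
ferric citrate: 0.116 g/L × 4.36 L = 0.50576 g = 505.76 mg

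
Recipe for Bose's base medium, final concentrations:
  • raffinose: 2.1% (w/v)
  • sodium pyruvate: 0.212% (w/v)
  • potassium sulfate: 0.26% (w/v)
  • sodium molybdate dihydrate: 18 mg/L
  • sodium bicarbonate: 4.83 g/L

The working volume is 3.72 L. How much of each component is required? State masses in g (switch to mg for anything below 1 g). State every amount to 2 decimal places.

raffinose 78.12 g; sodium pyruvate 7.89 g; potassium sulfate 9.67 g; sodium molybdate dihydrate 66.96 mg; sodium bicarbonate 17.97 g

Working volume: 3.72 L.
raffinose: 2.1% w/v = 21 g/L → 21 × 3.72 L = 78.12 g
sodium pyruvate: 0.212% w/v = 2.12 g/L → 2.12 × 3.72 L = 7.89 g
potassium sulfate: 0.26% w/v = 2.6 g/L → 2.6 × 3.72 L = 9.67 g
sodium molybdate dihydrate: 18 mg/L × 3.72 L = 66.96 mg
sodium bicarbonate: 4.83 g/L × 3.72 L = 17.97 g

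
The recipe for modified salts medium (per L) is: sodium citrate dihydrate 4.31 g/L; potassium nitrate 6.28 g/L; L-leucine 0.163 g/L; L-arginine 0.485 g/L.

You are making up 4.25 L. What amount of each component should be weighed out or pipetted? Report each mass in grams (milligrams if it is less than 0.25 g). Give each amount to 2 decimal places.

Working volume: 4.25 L.
sodium citrate dihydrate: 4.31 g/L × 4.25 L = 18.32 g
potassium nitrate: 6.28 g/L × 4.25 L = 26.69 g
L-leucine: 0.163 g/L × 4.25 L = 0.69 g
L-arginine: 0.485 g/L × 4.25 L = 2.06 g

sodium citrate dihydrate 18.32 g; potassium nitrate 26.69 g; L-leucine 0.69 g; L-arginine 2.06 g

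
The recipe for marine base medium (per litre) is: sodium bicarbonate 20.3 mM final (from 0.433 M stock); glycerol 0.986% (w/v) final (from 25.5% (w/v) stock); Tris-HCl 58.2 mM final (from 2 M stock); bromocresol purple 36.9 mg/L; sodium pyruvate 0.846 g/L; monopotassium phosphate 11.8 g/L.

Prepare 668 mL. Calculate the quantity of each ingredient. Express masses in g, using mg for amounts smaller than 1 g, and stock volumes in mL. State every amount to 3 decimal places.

Working volume: 668 mL = 0.668 L.
sodium bicarbonate: dilute stock: 20.3 mM × 668 mL ÷ 433 mM = 31.317 mL
glycerol: dilute stock: 0.986% ÷ 25.5% × 668 mL = 25.829 mL
Tris-HCl: C1V1 = C2V2 → 58.2 mM × 668 mL ÷ 2000 mM = 19.439 mL
bromocresol purple: 36.9 mg/L × 0.668 L = 24.649 mg
sodium pyruvate: 0.846 g/L × 0.668 L = 0.565128 g = 565.128 mg
monopotassium phosphate: 11.8 g/L × 0.668 L = 7.882 g

sodium bicarbonate 31.317 mL; glycerol 25.829 mL; Tris-HCl 19.439 mL; bromocresol purple 24.649 mg; sodium pyruvate 565.128 mg; monopotassium phosphate 7.882 g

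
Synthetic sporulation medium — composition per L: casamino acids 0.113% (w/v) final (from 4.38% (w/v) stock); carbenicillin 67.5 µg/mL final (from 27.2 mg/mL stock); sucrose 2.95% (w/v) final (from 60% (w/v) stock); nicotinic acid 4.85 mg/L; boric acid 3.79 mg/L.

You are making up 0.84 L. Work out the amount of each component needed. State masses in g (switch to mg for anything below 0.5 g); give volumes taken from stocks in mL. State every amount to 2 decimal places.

Working volume: 0.84 L.
casamino acids: C1V1 = C2V2 → 0.113% ÷ 4.38% × 840 mL = 21.67 mL
carbenicillin: C1V1 = C2V2 → 67.5 µg/mL × 840 mL ÷ 27200 µg/mL = 2.08 mL
sucrose: dilute stock: 2.95% ÷ 60% × 840 mL = 41.30 mL
nicotinic acid: 4.85 mg/L × 0.84 L = 4.07 mg
boric acid: 3.79 mg/L × 0.84 L = 3.18 mg

casamino acids 21.67 mL; carbenicillin 2.08 mL; sucrose 41.30 mL; nicotinic acid 4.07 mg; boric acid 3.18 mg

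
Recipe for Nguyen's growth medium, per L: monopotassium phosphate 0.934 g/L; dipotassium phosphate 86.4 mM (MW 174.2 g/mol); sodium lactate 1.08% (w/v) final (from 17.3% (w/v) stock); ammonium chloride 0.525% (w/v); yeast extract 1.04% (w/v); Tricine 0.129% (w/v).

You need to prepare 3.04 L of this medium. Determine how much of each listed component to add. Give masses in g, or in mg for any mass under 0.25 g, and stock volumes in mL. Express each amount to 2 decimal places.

Working volume: 3.04 L.
monopotassium phosphate: 0.934 g/L × 3.04 L = 2.84 g
dipotassium phosphate: 86.4 mmol/L × 174.2 g/mol × 3.04 L ÷ 1000 = 45.75 g
sodium lactate: C1V1 = C2V2 → 1.08% ÷ 17.3% × 3040 mL = 189.78 mL
ammonium chloride: 0.525 g per 100 mL × 3040 mL ÷ 100 = 15.96 g
yeast extract: 1.04% w/v = 10.4 g/L → 10.4 × 3.04 L = 31.62 g
Tricine: 0.129 g per 100 mL × 3040 mL ÷ 100 = 3.92 g

monopotassium phosphate 2.84 g; dipotassium phosphate 45.75 g; sodium lactate 189.78 mL; ammonium chloride 15.96 g; yeast extract 31.62 g; Tricine 3.92 g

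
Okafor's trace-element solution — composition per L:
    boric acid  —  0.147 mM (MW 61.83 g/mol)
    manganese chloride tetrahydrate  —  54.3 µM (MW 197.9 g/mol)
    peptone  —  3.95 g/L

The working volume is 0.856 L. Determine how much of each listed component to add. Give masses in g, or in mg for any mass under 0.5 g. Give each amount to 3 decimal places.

boric acid 7.780 mg; manganese chloride tetrahydrate 9.199 mg; peptone 3.381 g

Scale factor relative to 1 L: 0.856.
boric acid: 0.147 mmol/L × 61.83 mg/mmol × 0.856 L = 7.780 mg
manganese chloride tetrahydrate: 54.3 µmol/L × 197.9 g/mol × 0.856 L ÷ 1000 = 9.199 mg
peptone: 3.95 g/L × 0.856 L = 3.381 g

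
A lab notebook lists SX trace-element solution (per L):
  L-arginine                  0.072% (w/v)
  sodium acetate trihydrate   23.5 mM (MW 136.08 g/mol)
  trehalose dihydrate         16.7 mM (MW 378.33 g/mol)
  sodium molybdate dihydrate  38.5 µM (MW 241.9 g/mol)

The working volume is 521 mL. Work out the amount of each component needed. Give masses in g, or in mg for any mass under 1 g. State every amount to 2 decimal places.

L-arginine 375.12 mg; sodium acetate trihydrate 1.67 g; trehalose dihydrate 3.29 g; sodium molybdate dihydrate 4.85 mg

Target volume = 521 mL = 0.521 L.
L-arginine: 0.072 g per 100 mL × 521 mL ÷ 100 = 0.37512 g = 375.12 mg
sodium acetate trihydrate: 23.5 mmol/L × 136.08 g/mol × 0.521 L ÷ 1000 = 1.67 g
trehalose dihydrate: 16.7 mmol/L × 378.33 g/mol × 0.521 L ÷ 1000 = 3.29 g
sodium molybdate dihydrate: 38.5 µmol/L × 241.9 g/mol × 0.521 L ÷ 1000 = 4.85 mg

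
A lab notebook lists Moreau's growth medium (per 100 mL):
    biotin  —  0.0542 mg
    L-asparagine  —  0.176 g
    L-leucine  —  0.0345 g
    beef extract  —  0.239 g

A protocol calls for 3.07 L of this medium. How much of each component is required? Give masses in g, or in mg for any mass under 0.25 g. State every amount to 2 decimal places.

biotin 1.66 mg; L-asparagine 5.40 g; L-leucine 1.06 g; beef extract 7.34 g

Scale factor = 3070 mL / 100 mL = 30.7.
biotin: 0.0542 mg × (3070 mL / 100 mL) = 1.66 mg
L-asparagine: 0.176 g × (3070 mL / 100 mL) = 5.40 g
L-leucine: 0.0345 g × (3070 mL / 100 mL) = 1.06 g
beef extract: 0.239 g × (3070 mL / 100 mL) = 7.34 g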